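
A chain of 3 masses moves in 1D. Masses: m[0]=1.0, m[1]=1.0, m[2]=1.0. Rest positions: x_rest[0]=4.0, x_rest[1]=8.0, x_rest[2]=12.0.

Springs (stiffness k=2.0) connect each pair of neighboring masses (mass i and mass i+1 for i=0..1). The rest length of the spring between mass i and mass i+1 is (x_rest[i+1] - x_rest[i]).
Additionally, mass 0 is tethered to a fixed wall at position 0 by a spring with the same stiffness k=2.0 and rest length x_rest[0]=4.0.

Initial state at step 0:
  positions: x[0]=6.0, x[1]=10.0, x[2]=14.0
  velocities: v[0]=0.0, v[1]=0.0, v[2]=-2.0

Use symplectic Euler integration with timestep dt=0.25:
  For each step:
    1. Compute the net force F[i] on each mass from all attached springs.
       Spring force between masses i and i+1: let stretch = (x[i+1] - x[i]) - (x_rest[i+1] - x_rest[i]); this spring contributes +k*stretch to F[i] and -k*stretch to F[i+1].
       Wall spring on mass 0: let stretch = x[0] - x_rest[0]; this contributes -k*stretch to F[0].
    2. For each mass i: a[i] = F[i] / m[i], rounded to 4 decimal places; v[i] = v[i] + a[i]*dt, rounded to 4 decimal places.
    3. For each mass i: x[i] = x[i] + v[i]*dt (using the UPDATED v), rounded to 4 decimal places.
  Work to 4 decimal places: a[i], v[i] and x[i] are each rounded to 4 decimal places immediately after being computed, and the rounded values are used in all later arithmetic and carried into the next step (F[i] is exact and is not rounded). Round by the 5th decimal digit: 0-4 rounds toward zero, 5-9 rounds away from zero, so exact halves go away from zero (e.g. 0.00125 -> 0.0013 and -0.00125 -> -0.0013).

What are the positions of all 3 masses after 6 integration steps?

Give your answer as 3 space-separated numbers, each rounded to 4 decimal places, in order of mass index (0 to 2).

Answer: 3.4809 7.6892 12.2415

Derivation:
Step 0: x=[6.0000 10.0000 14.0000] v=[0.0000 0.0000 -2.0000]
Step 1: x=[5.7500 10.0000 13.5000] v=[-1.0000 0.0000 -2.0000]
Step 2: x=[5.3125 9.9063 13.0625] v=[-1.7500 -0.3750 -1.7500]
Step 3: x=[4.7852 9.6329 12.7305] v=[-2.1094 -1.0938 -1.3281]
Step 4: x=[4.2657 9.1407 12.5113] v=[-2.0782 -1.9689 -0.8769]
Step 5: x=[3.8223 8.4604 12.3708] v=[-1.7736 -2.7211 -0.5622]
Step 6: x=[3.4809 7.6892 12.2415] v=[-1.3657 -3.0850 -0.5174]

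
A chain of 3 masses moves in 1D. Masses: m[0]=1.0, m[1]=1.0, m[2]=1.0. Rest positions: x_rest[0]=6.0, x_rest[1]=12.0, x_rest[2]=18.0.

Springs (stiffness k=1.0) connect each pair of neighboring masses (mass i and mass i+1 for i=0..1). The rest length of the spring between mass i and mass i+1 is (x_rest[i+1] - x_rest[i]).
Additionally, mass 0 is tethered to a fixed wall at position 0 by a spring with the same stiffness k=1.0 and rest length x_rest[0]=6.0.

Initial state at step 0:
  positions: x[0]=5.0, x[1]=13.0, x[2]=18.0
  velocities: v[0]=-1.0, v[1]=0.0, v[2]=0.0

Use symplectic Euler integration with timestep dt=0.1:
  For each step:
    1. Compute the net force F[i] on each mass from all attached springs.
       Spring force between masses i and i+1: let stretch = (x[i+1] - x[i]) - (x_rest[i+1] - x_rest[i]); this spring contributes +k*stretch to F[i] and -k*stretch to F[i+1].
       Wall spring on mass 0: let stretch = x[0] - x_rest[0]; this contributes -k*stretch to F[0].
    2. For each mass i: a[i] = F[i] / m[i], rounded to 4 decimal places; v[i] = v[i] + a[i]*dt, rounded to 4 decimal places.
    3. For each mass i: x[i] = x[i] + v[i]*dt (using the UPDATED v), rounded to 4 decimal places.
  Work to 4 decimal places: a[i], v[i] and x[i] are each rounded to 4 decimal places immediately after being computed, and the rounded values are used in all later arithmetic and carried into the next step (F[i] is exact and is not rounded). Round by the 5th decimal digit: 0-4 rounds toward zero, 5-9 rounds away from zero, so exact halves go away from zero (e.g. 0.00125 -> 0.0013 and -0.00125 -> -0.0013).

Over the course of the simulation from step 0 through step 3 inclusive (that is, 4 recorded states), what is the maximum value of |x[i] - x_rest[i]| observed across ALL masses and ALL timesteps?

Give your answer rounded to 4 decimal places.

Answer: 1.1165

Derivation:
Step 0: x=[5.0000 13.0000 18.0000] v=[-1.0000 0.0000 0.0000]
Step 1: x=[4.9300 12.9700 18.0100] v=[-0.7000 -0.3000 0.1000]
Step 2: x=[4.8911 12.9100 18.0296] v=[-0.3890 -0.6000 0.1960]
Step 3: x=[4.8835 12.8210 18.0580] v=[-0.0762 -0.8899 0.2840]
Max displacement = 1.1165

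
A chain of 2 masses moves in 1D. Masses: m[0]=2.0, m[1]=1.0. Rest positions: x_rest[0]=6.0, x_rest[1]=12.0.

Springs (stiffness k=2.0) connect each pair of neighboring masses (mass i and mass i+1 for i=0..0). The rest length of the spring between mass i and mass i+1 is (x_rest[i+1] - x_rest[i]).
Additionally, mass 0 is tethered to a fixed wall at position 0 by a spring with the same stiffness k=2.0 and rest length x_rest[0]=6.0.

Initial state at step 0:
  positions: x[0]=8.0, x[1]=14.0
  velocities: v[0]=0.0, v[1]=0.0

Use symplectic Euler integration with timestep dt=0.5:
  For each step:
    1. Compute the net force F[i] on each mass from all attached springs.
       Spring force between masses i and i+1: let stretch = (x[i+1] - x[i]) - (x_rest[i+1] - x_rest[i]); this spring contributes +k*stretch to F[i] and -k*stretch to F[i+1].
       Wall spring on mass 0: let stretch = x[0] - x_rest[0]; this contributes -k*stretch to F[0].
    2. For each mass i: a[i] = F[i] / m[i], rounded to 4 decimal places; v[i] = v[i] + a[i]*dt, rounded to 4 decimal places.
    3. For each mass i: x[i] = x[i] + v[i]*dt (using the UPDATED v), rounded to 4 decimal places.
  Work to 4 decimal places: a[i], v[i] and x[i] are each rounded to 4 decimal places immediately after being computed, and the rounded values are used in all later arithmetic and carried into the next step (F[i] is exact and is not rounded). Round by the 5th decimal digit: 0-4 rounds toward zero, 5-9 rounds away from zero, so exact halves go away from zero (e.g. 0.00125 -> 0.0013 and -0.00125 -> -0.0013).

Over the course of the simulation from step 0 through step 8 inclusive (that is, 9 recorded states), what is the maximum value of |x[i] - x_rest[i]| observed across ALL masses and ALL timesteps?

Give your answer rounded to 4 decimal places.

Answer: 2.6640

Derivation:
Step 0: x=[8.0000 14.0000] v=[0.0000 0.0000]
Step 1: x=[7.5000 14.0000] v=[-1.0000 0.0000]
Step 2: x=[6.7500 13.7500] v=[-1.5000 -0.5000]
Step 3: x=[6.0625 13.0000] v=[-1.3750 -1.5000]
Step 4: x=[5.5938 11.7813] v=[-0.9375 -2.4375]
Step 5: x=[5.2735 10.4688] v=[-0.6407 -2.6250]
Step 6: x=[4.9336 9.5587] v=[-0.6798 -1.8203]
Step 7: x=[4.5166 9.3360] v=[-0.8341 -0.4454]
Step 8: x=[4.1753 9.7036] v=[-0.6827 0.7352]
Max displacement = 2.6640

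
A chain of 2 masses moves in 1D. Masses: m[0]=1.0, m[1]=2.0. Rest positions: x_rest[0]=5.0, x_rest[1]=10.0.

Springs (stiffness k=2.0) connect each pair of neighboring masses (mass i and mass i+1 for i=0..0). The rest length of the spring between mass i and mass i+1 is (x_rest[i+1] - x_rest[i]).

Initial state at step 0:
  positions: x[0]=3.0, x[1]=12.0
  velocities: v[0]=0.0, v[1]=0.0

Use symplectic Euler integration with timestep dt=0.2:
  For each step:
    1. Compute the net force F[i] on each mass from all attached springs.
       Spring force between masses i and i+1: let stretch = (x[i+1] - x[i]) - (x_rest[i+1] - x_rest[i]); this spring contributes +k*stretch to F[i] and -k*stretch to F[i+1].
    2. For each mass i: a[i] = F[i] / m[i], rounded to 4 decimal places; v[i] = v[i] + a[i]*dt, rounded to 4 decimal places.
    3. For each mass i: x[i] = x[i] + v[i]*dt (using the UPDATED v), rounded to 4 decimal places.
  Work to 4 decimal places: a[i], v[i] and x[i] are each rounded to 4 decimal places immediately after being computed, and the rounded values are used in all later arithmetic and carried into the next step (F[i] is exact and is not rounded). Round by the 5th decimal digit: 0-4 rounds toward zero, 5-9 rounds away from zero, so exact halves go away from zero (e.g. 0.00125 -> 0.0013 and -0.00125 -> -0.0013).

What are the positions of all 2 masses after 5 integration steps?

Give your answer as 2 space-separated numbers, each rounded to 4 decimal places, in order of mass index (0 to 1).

Step 0: x=[3.0000 12.0000] v=[0.0000 0.0000]
Step 1: x=[3.3200 11.8400] v=[1.6000 -0.8000]
Step 2: x=[3.9216 11.5392] v=[3.0080 -1.5040]
Step 3: x=[4.7326 11.1337] v=[4.0550 -2.0275]
Step 4: x=[5.6557 10.6722] v=[4.6154 -2.3077]
Step 5: x=[6.5801 10.2100] v=[4.6220 -2.3110]

Answer: 6.5801 10.2100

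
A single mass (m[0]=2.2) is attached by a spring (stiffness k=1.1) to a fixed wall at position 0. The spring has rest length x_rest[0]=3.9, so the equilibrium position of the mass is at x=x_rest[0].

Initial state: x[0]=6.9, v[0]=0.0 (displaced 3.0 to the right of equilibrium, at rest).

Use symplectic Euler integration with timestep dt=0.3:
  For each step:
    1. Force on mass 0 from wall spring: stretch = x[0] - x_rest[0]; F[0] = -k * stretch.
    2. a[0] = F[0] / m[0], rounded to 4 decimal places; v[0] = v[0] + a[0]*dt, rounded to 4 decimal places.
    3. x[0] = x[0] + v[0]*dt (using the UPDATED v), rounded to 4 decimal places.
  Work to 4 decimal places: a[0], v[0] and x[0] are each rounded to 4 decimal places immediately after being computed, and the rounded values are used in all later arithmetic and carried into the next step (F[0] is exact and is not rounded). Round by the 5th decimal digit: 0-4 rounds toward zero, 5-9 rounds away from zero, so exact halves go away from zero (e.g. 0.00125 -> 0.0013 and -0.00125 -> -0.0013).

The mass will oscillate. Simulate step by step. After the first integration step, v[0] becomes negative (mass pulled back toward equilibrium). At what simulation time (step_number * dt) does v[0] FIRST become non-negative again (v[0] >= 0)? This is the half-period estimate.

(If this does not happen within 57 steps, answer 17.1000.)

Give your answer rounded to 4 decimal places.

Answer: 4.5000

Derivation:
Step 0: x=[6.9000] v=[0.0000]
Step 1: x=[6.7650] v=[-0.4500]
Step 2: x=[6.5011] v=[-0.8798]
Step 3: x=[6.1201] v=[-1.2700]
Step 4: x=[5.6392] v=[-1.6030]
Step 5: x=[5.0800] v=[-1.8639]
Step 6: x=[4.4677] v=[-2.0409]
Step 7: x=[3.8299] v=[-2.1261]
Step 8: x=[3.1952] v=[-2.1156]
Step 9: x=[2.5922] v=[-2.0099]
Step 10: x=[2.0481] v=[-1.8137]
Step 11: x=[1.5873] v=[-1.5359]
Step 12: x=[1.2306] v=[-1.1890]
Step 13: x=[0.9940] v=[-0.7886]
Step 14: x=[0.8882] v=[-0.3527]
Step 15: x=[0.9179] v=[0.0991]
First v>=0 after going negative at step 15, time=4.5000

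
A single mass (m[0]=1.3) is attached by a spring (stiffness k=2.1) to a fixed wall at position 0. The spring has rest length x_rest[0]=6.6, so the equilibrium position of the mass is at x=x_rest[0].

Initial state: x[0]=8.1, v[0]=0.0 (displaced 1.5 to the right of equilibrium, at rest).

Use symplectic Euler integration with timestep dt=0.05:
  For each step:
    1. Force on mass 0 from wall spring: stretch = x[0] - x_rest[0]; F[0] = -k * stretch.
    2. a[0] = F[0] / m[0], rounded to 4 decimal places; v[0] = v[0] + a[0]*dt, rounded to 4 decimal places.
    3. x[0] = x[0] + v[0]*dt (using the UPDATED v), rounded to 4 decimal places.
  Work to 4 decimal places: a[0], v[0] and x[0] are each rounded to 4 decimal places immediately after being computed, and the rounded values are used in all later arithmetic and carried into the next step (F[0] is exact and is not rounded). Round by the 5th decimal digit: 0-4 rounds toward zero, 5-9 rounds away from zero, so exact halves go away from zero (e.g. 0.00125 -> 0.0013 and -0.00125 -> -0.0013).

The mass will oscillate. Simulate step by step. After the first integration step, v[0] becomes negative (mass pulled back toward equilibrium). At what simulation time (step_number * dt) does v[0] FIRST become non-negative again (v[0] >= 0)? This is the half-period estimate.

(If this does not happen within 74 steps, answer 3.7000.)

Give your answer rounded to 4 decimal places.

Answer: 2.5000

Derivation:
Step 0: x=[8.1000] v=[0.0000]
Step 1: x=[8.0939] v=[-0.1212]
Step 2: x=[8.0818] v=[-0.2419]
Step 3: x=[8.0637] v=[-0.3616]
Step 4: x=[8.0397] v=[-0.4798]
Step 5: x=[8.0099] v=[-0.5961]
Step 6: x=[7.9744] v=[-0.7100]
Step 7: x=[7.9334] v=[-0.8210]
Step 8: x=[7.8870] v=[-0.9287]
Step 9: x=[7.8354] v=[-1.0327]
Step 10: x=[7.7788] v=[-1.1325]
Step 11: x=[7.7174] v=[-1.2277]
Step 12: x=[7.6515] v=[-1.3180]
Step 13: x=[7.5814] v=[-1.4029]
Step 14: x=[7.5073] v=[-1.4822]
Step 15: x=[7.4295] v=[-1.5555]
Step 16: x=[7.3484] v=[-1.6225]
Step 17: x=[7.2643] v=[-1.6830]
Step 18: x=[7.1775] v=[-1.7367]
Step 19: x=[7.0883] v=[-1.7833]
Step 20: x=[6.9972] v=[-1.8227]
Step 21: x=[6.9045] v=[-1.8548]
Step 22: x=[6.8105] v=[-1.8794]
Step 23: x=[6.7157] v=[-1.8964]
Step 24: x=[6.6204] v=[-1.9057]
Step 25: x=[6.5250] v=[-1.9074]
Step 26: x=[6.4299] v=[-1.9013]
Step 27: x=[6.3355] v=[-1.8876]
Step 28: x=[6.2422] v=[-1.8662]
Step 29: x=[6.1503] v=[-1.8373]
Step 30: x=[6.0603] v=[-1.8010]
Step 31: x=[5.9724] v=[-1.7574]
Step 32: x=[5.8871] v=[-1.7067]
Step 33: x=[5.8046] v=[-1.6491]
Step 34: x=[5.7254] v=[-1.5849]
Step 35: x=[5.6497] v=[-1.5143]
Step 36: x=[5.5778] v=[-1.4375]
Step 37: x=[5.5101] v=[-1.3549]
Step 38: x=[5.4468] v=[-1.2669]
Step 39: x=[5.3881] v=[-1.1738]
Step 40: x=[5.3343] v=[-1.0759]
Step 41: x=[5.2856] v=[-0.9737]
Step 42: x=[5.2422] v=[-0.8675]
Step 43: x=[5.2043] v=[-0.7578]
Step 44: x=[5.1720] v=[-0.6451]
Step 45: x=[5.1455] v=[-0.5298]
Step 46: x=[5.1249] v=[-0.4123]
Step 47: x=[5.1102] v=[-0.2932]
Step 48: x=[5.1016] v=[-0.1729]
Step 49: x=[5.0990] v=[-0.0519]
Step 50: x=[5.1025] v=[0.0693]
First v>=0 after going negative at step 50, time=2.5000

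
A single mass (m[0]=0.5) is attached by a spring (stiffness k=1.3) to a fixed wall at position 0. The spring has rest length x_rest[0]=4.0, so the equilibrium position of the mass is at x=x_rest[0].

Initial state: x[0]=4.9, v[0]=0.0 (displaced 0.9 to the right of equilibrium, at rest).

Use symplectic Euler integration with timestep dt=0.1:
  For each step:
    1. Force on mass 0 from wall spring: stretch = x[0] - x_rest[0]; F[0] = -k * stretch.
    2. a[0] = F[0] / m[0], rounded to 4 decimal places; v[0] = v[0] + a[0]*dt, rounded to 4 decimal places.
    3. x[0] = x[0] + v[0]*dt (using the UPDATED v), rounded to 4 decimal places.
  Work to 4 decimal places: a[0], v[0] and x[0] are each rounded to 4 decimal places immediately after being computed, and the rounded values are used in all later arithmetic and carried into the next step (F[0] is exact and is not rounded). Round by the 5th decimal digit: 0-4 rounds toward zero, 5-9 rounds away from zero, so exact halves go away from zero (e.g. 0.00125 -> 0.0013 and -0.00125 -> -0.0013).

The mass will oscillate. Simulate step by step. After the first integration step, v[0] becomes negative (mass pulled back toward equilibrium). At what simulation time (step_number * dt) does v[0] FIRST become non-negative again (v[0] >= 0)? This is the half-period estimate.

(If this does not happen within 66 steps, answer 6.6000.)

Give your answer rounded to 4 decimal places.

Step 0: x=[4.9000] v=[0.0000]
Step 1: x=[4.8766] v=[-0.2340]
Step 2: x=[4.8304] v=[-0.4619]
Step 3: x=[4.7626] v=[-0.6778]
Step 4: x=[4.6750] v=[-0.8761]
Step 5: x=[4.5698] v=[-1.0516]
Step 6: x=[4.4498] v=[-1.1998]
Step 7: x=[4.3181] v=[-1.3168]
Step 8: x=[4.1782] v=[-1.3995]
Step 9: x=[4.0336] v=[-1.4458]
Step 10: x=[3.8882] v=[-1.4545]
Step 11: x=[3.7457] v=[-1.4254]
Step 12: x=[3.6098] v=[-1.3593]
Step 13: x=[3.4840] v=[-1.2579]
Step 14: x=[3.3716] v=[-1.1237]
Step 15: x=[3.2756] v=[-0.9603]
Step 16: x=[3.1984] v=[-0.7720]
Step 17: x=[3.1420] v=[-0.5636]
Step 18: x=[3.1080] v=[-0.3405]
Step 19: x=[3.0971] v=[-0.1086]
Step 20: x=[3.1097] v=[0.1262]
First v>=0 after going negative at step 20, time=2.0000

Answer: 2.0000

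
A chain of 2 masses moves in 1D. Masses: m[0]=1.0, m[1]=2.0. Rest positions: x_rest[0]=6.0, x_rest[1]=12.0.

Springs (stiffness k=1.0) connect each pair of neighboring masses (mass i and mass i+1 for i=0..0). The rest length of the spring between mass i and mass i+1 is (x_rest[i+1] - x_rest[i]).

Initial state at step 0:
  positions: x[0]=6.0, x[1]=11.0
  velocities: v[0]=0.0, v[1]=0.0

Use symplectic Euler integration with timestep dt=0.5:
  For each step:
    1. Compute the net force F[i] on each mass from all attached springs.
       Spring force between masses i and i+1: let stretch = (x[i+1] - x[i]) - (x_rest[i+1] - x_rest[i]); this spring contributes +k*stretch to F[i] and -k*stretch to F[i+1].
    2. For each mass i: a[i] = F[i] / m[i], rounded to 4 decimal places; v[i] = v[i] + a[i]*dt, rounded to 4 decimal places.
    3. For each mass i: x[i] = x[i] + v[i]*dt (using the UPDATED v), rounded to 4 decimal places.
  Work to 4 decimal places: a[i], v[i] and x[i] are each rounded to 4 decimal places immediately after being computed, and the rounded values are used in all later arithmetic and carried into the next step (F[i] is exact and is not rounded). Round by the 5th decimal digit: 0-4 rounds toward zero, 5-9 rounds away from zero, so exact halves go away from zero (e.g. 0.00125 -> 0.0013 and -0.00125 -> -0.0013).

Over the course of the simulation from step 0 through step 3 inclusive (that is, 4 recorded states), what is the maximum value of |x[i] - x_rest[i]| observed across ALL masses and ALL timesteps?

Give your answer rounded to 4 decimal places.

Answer: 1.0663

Derivation:
Step 0: x=[6.0000 11.0000] v=[0.0000 0.0000]
Step 1: x=[5.7500 11.1250] v=[-0.5000 0.2500]
Step 2: x=[5.3438 11.3282] v=[-0.8125 0.4063]
Step 3: x=[4.9337 11.5333] v=[-0.8203 0.4102]
Max displacement = 1.0663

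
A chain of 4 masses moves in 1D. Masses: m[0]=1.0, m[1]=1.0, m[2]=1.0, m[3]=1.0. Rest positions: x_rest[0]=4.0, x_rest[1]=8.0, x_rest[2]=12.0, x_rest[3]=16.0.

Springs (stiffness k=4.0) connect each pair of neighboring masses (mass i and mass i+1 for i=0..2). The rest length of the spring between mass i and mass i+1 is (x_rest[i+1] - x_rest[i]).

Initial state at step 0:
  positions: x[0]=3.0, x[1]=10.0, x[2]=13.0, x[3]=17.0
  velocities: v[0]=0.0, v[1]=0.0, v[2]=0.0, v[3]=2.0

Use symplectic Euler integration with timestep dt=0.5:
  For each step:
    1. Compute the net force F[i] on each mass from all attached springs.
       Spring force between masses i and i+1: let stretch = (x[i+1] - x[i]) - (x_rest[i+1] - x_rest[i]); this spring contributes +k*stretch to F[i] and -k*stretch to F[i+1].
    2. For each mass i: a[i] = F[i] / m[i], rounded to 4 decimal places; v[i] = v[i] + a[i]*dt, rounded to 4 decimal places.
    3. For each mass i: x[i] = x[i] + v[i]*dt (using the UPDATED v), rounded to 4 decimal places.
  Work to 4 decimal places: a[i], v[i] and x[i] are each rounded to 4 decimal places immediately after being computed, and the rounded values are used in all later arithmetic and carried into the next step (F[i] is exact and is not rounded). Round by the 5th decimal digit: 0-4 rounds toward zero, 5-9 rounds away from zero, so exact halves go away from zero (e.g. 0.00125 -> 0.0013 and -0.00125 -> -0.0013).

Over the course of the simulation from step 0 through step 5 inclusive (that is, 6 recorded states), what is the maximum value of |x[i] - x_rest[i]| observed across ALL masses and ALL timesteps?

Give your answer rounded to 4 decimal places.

Step 0: x=[3.0000 10.0000 13.0000 17.0000] v=[0.0000 0.0000 0.0000 2.0000]
Step 1: x=[6.0000 6.0000 14.0000 18.0000] v=[6.0000 -8.0000 2.0000 2.0000]
Step 2: x=[5.0000 10.0000 11.0000 19.0000] v=[-2.0000 8.0000 -6.0000 2.0000]
Step 3: x=[5.0000 10.0000 15.0000 16.0000] v=[0.0000 0.0000 8.0000 -6.0000]
Step 4: x=[6.0000 10.0000 15.0000 16.0000] v=[2.0000 0.0000 0.0000 0.0000]
Step 5: x=[7.0000 11.0000 11.0000 19.0000] v=[2.0000 2.0000 -8.0000 6.0000]
Max displacement = 3.0000

Answer: 3.0000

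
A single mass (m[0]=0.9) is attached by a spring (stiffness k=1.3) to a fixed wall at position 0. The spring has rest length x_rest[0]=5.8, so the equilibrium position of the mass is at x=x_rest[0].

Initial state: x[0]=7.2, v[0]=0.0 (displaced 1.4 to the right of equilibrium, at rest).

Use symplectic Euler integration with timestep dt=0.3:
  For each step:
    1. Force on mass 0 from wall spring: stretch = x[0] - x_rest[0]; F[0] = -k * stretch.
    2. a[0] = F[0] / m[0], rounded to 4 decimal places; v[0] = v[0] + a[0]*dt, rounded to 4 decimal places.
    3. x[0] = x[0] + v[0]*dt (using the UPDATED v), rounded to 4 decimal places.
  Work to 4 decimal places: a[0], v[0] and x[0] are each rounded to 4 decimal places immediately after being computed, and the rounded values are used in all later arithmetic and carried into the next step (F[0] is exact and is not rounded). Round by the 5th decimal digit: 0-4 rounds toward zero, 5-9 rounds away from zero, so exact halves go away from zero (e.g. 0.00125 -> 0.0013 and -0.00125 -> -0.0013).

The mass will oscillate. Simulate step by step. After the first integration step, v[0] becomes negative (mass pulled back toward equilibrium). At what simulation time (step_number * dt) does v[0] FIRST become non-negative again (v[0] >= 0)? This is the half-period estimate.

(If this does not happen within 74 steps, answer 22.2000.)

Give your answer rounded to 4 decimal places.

Step 0: x=[7.2000] v=[0.0000]
Step 1: x=[7.0180] v=[-0.6067]
Step 2: x=[6.6777] v=[-1.1345]
Step 3: x=[6.2233] v=[-1.5148]
Step 4: x=[5.7138] v=[-1.6982]
Step 5: x=[5.2155] v=[-1.6609]
Step 6: x=[4.7932] v=[-1.4076]
Step 7: x=[4.5018] v=[-0.9713]
Step 8: x=[4.3792] v=[-0.4087]
Step 9: x=[4.4413] v=[0.2070]
First v>=0 after going negative at step 9, time=2.7000

Answer: 2.7000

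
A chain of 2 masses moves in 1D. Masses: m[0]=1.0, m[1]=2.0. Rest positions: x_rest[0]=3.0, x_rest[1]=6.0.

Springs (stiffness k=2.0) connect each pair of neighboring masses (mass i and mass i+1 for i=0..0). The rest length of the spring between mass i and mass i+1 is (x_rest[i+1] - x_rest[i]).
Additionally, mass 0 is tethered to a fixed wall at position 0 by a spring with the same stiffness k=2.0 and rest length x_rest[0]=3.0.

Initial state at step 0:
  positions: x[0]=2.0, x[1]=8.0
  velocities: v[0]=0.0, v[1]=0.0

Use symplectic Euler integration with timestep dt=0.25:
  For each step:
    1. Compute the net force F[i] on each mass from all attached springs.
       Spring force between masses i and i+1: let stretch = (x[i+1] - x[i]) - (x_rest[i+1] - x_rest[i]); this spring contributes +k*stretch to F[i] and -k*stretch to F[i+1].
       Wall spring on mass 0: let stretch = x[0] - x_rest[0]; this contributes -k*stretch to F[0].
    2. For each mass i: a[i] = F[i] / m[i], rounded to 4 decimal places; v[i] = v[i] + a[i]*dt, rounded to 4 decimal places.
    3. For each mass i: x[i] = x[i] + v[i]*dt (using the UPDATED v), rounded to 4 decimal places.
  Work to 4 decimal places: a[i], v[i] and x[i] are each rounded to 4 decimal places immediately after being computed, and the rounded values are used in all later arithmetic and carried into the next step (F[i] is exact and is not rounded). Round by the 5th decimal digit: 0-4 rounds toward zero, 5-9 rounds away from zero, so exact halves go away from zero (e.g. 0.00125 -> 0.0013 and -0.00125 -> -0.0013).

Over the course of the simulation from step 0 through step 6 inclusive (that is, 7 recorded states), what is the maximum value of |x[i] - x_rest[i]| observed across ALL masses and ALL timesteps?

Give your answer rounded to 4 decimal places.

Answer: 2.3887

Derivation:
Step 0: x=[2.0000 8.0000] v=[0.0000 0.0000]
Step 1: x=[2.5000 7.8125] v=[2.0000 -0.7500]
Step 2: x=[3.3516 7.4805] v=[3.4063 -1.3281]
Step 3: x=[4.3004 7.0779] v=[3.7950 -1.6103]
Step 4: x=[5.0588 6.6892] v=[3.0336 -1.5547]
Step 5: x=[5.3887 6.3861] v=[1.3194 -1.2123]
Step 6: x=[5.1696 6.2082] v=[-0.8763 -0.7117]
Max displacement = 2.3887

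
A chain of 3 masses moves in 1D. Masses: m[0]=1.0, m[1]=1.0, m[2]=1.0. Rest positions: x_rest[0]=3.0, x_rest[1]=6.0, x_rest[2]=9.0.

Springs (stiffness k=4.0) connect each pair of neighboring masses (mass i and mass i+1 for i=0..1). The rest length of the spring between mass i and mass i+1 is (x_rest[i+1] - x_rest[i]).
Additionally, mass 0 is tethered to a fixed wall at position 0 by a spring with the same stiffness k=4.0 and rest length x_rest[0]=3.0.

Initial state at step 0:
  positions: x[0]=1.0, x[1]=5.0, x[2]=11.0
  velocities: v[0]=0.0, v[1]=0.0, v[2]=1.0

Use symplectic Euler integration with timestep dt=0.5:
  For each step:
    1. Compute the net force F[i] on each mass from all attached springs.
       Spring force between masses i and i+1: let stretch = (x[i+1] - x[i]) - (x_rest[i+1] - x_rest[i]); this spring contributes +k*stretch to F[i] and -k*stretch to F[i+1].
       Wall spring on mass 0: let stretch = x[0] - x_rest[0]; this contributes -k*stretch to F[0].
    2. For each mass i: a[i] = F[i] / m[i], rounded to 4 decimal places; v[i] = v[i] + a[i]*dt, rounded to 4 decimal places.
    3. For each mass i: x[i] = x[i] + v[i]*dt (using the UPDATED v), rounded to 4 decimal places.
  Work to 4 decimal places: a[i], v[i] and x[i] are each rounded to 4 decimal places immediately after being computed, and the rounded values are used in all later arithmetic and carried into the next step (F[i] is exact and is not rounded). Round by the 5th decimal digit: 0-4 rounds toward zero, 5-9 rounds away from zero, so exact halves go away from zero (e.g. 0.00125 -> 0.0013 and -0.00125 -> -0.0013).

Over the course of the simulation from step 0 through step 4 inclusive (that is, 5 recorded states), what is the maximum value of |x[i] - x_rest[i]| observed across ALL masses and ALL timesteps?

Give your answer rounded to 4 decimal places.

Step 0: x=[1.0000 5.0000 11.0000] v=[0.0000 0.0000 1.0000]
Step 1: x=[4.0000 7.0000 8.5000] v=[6.0000 4.0000 -5.0000]
Step 2: x=[6.0000 7.5000 7.5000] v=[4.0000 1.0000 -2.0000]
Step 3: x=[3.5000 6.5000 9.5000] v=[-5.0000 -2.0000 4.0000]
Step 4: x=[0.5000 5.5000 11.5000] v=[-6.0000 -2.0000 4.0000]
Max displacement = 3.0000

Answer: 3.0000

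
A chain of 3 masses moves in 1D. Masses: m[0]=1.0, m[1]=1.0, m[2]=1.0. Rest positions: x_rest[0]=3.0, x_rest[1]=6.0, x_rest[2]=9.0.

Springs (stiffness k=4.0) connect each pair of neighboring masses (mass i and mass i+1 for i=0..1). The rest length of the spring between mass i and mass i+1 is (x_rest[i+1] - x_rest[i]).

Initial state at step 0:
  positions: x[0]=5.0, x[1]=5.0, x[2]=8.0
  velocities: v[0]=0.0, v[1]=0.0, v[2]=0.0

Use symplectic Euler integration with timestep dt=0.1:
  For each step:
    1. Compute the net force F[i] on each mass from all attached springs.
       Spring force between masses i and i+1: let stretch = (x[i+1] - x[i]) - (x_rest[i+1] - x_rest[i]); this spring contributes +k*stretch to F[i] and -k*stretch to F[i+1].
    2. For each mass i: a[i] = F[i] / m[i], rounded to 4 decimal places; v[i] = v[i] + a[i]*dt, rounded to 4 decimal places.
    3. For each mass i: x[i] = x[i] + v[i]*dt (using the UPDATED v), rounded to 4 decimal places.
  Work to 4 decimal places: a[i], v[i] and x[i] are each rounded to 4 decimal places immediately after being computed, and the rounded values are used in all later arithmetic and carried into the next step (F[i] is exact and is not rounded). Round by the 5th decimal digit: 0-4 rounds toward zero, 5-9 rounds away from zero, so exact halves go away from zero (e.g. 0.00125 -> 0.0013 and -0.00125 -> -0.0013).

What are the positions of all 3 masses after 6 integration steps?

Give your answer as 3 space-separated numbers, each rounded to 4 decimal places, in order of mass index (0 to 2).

Step 0: x=[5.0000 5.0000 8.0000] v=[0.0000 0.0000 0.0000]
Step 1: x=[4.8800 5.1200 8.0000] v=[-1.2000 1.2000 0.0000]
Step 2: x=[4.6496 5.3456 8.0048] v=[-2.3040 2.2560 0.0480]
Step 3: x=[4.3270 5.6497 8.0232] v=[-3.2256 3.0413 0.1843]
Step 4: x=[3.9374 5.9959 8.0667] v=[-3.8965 3.4616 0.4349]
Step 5: x=[3.5101 6.3426 8.1474] v=[-4.2731 3.4665 0.8066]
Step 6: x=[3.0761 6.6481 8.2759] v=[-4.3401 3.0554 1.2847]

Answer: 3.0761 6.6481 8.2759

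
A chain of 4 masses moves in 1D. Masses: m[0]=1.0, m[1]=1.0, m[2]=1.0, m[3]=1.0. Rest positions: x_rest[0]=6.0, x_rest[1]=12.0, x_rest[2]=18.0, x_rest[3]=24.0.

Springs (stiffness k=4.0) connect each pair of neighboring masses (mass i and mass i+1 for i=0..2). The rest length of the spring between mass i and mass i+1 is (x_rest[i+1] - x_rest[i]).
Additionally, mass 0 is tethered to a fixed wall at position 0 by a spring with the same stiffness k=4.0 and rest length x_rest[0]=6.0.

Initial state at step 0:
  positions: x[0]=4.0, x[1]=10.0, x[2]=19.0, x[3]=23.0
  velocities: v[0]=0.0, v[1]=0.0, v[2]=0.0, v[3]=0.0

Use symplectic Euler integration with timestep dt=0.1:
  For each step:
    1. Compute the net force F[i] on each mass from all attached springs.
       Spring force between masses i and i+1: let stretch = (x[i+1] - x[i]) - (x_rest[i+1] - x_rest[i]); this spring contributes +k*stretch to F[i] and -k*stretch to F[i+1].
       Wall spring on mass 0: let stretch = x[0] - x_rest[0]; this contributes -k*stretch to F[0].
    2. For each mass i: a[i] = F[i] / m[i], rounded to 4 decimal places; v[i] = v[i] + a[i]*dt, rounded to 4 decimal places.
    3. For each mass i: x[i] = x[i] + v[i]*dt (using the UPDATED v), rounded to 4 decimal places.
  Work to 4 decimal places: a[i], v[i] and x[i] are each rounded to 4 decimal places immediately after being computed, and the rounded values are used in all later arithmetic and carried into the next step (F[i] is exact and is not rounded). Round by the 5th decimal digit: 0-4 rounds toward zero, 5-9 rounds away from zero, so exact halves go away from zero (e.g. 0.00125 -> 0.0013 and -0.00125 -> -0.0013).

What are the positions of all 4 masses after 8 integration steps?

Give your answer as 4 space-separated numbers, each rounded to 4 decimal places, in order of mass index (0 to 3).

Step 0: x=[4.0000 10.0000 19.0000 23.0000] v=[0.0000 0.0000 0.0000 0.0000]
Step 1: x=[4.0800 10.1200 18.8000 23.0800] v=[0.8000 1.2000 -2.0000 0.8000]
Step 2: x=[4.2384 10.3456 18.4240 23.2288] v=[1.5840 2.2560 -3.7600 1.4880]
Step 3: x=[4.4716 10.6501 17.9171 23.4254] v=[2.3315 3.0445 -5.0694 1.9661]
Step 4: x=[4.7730 10.9981 17.3398 23.6417] v=[3.0143 3.4799 -5.7729 2.1628]
Step 5: x=[5.1325 11.3508 16.7609 23.8459] v=[3.5951 3.5265 -5.7888 2.0420]
Step 6: x=[5.5354 11.6711 16.2490 24.0067] v=[4.0294 3.2032 -5.1188 1.6080]
Step 7: x=[5.9624 11.9291 15.8643 24.0972] v=[4.2695 2.5801 -3.8469 0.9049]
Step 8: x=[6.3895 12.1059 15.6515 24.0984] v=[4.2712 1.7675 -2.1278 0.0117]

Answer: 6.3895 12.1059 15.6515 24.0984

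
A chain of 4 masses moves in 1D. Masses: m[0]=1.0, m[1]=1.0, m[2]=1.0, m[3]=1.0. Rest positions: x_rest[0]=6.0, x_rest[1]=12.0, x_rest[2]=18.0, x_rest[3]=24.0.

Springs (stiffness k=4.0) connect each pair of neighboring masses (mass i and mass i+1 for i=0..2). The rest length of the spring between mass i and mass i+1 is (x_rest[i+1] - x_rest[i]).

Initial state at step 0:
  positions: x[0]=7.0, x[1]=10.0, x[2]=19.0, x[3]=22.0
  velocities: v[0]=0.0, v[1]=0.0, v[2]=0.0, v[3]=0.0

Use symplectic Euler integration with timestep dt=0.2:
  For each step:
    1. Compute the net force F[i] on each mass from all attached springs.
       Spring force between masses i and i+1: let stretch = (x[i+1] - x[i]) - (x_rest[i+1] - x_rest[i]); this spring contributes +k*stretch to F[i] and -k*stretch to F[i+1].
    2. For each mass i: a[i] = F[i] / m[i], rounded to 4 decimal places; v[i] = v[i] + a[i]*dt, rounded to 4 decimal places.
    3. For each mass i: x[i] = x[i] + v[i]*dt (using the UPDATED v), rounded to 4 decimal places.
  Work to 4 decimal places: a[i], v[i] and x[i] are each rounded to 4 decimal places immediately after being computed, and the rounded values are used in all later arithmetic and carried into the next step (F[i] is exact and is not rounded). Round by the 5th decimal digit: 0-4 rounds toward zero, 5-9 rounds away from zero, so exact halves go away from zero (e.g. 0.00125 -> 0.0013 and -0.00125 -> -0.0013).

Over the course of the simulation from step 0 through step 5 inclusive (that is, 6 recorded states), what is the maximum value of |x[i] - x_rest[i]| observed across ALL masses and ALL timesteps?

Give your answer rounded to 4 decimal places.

Answer: 2.4392

Derivation:
Step 0: x=[7.0000 10.0000 19.0000 22.0000] v=[0.0000 0.0000 0.0000 0.0000]
Step 1: x=[6.5200 10.9600 18.0400 22.4800] v=[-2.4000 4.8000 -4.8000 2.4000]
Step 2: x=[5.7904 12.3424 16.6576 23.2096] v=[-3.6480 6.9120 -6.9120 3.6480]
Step 3: x=[5.1491 13.3669 15.6331 23.8509] v=[-3.2064 5.1226 -5.1226 3.2064]
Step 4: x=[4.8627 13.4392 15.5608 24.1373] v=[-1.4322 0.3613 -0.3613 1.4322]
Step 5: x=[4.9885 12.4787 16.5213 24.0115] v=[0.6290 -4.8026 4.8026 -0.6290]
Max displacement = 2.4392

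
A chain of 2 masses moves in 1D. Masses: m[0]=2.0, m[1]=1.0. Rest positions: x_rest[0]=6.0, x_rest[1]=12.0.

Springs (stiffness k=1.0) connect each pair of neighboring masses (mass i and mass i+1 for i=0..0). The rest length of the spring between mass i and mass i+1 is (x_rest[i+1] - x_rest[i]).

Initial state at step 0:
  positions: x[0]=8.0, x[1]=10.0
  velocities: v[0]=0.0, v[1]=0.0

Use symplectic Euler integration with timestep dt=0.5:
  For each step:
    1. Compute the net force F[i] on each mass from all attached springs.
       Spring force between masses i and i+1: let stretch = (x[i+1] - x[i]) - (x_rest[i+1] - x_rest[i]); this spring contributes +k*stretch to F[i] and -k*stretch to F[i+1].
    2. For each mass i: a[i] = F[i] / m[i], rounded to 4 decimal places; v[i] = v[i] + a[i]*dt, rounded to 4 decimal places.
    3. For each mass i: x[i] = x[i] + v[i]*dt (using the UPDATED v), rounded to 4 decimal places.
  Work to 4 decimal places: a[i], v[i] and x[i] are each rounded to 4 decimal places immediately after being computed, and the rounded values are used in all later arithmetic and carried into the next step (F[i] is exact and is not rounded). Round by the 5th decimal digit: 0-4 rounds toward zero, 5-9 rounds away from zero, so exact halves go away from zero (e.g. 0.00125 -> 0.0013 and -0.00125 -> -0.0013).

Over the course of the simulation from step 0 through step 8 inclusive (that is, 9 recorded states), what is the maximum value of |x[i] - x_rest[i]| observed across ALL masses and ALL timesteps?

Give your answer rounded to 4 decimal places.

Answer: 3.3579

Derivation:
Step 0: x=[8.0000 10.0000] v=[0.0000 0.0000]
Step 1: x=[7.5000 11.0000] v=[-1.0000 2.0000]
Step 2: x=[6.6875 12.6250] v=[-1.6250 3.2500]
Step 3: x=[5.8672 14.2657] v=[-1.6407 3.2813]
Step 4: x=[5.3467 15.3068] v=[-1.0411 2.0821]
Step 5: x=[5.3212 15.3579] v=[-0.0511 0.1021]
Step 6: x=[5.8003 14.3998] v=[0.9581 -1.9163]
Step 7: x=[6.6043 12.7918] v=[1.6080 -3.2161]
Step 8: x=[7.4318 11.1369] v=[1.6549 -3.3099]
Max displacement = 3.3579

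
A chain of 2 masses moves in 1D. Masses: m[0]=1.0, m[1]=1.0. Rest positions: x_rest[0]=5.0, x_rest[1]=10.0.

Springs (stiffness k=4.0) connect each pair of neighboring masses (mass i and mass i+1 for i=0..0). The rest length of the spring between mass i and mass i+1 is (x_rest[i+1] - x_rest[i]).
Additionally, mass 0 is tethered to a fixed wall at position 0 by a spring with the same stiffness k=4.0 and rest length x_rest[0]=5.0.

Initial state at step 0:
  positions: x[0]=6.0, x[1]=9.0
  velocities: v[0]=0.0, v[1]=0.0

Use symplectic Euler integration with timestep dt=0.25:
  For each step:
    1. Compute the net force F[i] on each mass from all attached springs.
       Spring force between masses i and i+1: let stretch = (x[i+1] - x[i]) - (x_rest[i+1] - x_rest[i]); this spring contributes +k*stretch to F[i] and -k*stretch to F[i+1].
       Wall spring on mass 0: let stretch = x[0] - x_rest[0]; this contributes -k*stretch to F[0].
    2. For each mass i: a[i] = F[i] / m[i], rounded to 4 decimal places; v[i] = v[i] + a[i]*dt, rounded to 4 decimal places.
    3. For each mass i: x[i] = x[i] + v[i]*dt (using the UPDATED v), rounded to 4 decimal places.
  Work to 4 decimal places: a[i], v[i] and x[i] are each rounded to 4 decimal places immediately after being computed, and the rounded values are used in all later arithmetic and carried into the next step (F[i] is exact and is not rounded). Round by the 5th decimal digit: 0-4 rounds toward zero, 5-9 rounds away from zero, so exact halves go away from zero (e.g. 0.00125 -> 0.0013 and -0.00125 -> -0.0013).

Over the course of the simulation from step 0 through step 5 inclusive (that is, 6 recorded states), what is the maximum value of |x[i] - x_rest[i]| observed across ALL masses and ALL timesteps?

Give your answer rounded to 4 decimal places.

Answer: 1.3281

Derivation:
Step 0: x=[6.0000 9.0000] v=[0.0000 0.0000]
Step 1: x=[5.2500 9.5000] v=[-3.0000 2.0000]
Step 2: x=[4.2500 10.1875] v=[-4.0000 2.7500]
Step 3: x=[3.6719 10.6406] v=[-2.3125 1.8125]
Step 4: x=[3.9180 10.6016] v=[0.9843 -0.1562]
Step 5: x=[4.8555 10.1417] v=[3.7499 -1.8398]
Max displacement = 1.3281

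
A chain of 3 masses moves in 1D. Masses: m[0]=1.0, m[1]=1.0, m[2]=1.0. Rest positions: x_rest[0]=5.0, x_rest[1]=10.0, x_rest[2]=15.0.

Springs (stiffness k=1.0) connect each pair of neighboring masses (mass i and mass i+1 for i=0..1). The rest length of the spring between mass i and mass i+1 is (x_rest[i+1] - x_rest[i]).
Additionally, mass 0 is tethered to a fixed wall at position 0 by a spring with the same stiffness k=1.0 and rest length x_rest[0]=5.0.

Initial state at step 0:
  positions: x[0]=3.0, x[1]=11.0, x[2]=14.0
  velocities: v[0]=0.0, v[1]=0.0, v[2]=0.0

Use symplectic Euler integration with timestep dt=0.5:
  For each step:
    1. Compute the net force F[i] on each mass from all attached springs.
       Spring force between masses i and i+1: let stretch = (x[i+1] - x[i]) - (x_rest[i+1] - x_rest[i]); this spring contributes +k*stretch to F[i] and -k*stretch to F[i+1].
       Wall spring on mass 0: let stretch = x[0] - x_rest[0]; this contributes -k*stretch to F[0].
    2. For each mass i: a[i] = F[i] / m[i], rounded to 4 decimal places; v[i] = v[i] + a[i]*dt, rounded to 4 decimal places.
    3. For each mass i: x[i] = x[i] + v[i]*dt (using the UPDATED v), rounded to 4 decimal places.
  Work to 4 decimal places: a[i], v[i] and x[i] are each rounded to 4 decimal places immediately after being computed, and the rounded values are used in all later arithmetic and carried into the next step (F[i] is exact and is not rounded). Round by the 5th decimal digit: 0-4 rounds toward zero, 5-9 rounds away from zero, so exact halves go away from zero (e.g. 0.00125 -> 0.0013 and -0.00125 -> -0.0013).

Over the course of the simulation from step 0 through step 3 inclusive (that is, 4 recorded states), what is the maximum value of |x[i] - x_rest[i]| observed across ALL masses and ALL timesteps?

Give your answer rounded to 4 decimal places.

Step 0: x=[3.0000 11.0000 14.0000] v=[0.0000 0.0000 0.0000]
Step 1: x=[4.2500 9.7500 14.5000] v=[2.5000 -2.5000 1.0000]
Step 2: x=[5.8125 8.3125 15.0625] v=[3.1250 -2.8750 1.1250]
Step 3: x=[6.5469 7.9375 15.1875] v=[1.4688 -0.7500 0.2500]
Max displacement = 2.0625

Answer: 2.0625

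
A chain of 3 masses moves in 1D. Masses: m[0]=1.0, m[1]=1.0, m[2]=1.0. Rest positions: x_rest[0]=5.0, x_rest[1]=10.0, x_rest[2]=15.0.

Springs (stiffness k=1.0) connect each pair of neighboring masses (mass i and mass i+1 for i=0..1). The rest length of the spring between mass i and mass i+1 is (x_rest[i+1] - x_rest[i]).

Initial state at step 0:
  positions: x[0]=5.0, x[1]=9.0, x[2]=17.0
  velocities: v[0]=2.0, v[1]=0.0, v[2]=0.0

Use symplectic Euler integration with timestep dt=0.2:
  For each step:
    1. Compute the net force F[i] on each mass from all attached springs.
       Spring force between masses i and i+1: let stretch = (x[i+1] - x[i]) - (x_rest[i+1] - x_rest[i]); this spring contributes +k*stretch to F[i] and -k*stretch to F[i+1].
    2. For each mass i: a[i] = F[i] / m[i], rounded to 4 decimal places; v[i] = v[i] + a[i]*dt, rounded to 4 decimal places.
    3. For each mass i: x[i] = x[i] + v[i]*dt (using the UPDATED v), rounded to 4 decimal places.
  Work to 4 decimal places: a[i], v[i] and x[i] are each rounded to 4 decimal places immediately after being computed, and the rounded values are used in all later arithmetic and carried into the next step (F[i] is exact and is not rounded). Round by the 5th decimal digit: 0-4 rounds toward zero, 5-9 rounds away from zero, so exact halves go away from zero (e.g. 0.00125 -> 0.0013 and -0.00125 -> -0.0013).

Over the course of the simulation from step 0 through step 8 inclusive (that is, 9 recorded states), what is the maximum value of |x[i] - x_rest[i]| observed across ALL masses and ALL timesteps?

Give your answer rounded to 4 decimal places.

Answer: 2.5951

Derivation:
Step 0: x=[5.0000 9.0000 17.0000] v=[2.0000 0.0000 0.0000]
Step 1: x=[5.3600 9.1600 16.8800] v=[1.8000 0.8000 -0.6000]
Step 2: x=[5.6720 9.4768 16.6512] v=[1.5600 1.5840 -1.1440]
Step 3: x=[5.9362 9.9284 16.3354] v=[1.3210 2.2579 -1.5789]
Step 4: x=[6.1601 10.4766 15.9633] v=[1.1194 2.7409 -1.8603]
Step 5: x=[6.3566 11.0716 15.5718] v=[0.9827 2.9749 -1.9576]
Step 6: x=[6.5417 11.6580 15.2003] v=[0.9257 2.9319 -1.8576]
Step 7: x=[6.7315 12.1814 14.8871] v=[0.9490 2.6171 -1.5661]
Step 8: x=[6.9393 12.5951 14.6657] v=[1.0390 2.0683 -1.1072]
Max displacement = 2.5951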